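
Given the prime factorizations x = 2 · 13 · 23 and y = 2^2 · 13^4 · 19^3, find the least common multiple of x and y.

18022790708

max exponent per prime: 2^2 · 13^4 · 19^3 · 23 = 18022790708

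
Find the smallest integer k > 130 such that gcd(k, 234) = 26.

Multiples of 26 above 130: 26·6, 26·7, … . Need the cofactor coprime to 234/26 = 9.
Checking s = 6, 7, … the first with gcd(s, 9) = 1 is s = 7, giving 182.

182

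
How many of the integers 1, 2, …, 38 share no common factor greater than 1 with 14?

14 = 2·7. Inclusion–exclusion on these primes:
38 − ⌊38/2⌋ − ⌊38/7⌋ + ⌊38/14⌋ = 16

16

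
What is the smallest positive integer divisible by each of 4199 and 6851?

130169

gcd first: 6851 = 1·4199 + 2652; 4199 = 1·2652 + 1547; 2652 = 1·1547 + 1105; 1547 = 1·1105 + 442; 1105 = 2·442 + 221; 442 = 2·221 + 0 → gcd = 221
lcm = 4199·6851/gcd = 28767349/221 = 130169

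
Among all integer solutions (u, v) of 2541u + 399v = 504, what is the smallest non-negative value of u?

Reduce mod 399: 2541u ≡ 504 (mod 399). With g = gcd(2541, 399) = 21 dividing 504, divide through: 121u ≡ 24 (mod 19).
Since gcd(121, 19) = 1, u ≡ 24·(121)⁻¹ ≡ 17 (mod 19). Smallest non-negative: 17.

17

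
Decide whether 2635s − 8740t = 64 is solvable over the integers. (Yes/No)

No

gcd(2635, 8740): 8740 = 3·2635 + 835; 2635 = 3·835 + 130; 835 = 6·130 + 55; 130 = 2·55 + 20; 55 = 2·20 + 15; 20 = 1·15 + 5; 15 = 3·5 + 0 → 5
5 does not divide 64, so a solution does not exist.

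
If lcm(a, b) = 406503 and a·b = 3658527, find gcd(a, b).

gcd·lcm = product, so gcd = 3658527/406503 = 9.

9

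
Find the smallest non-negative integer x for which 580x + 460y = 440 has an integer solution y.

gcd(580, 460) = 20 (Euclid: 580 = 1·460 + 120; 460 = 3·120 + 100; 120 = 1·100 + 20; 100 = 5·20 + 0), and 20 | 440.
Extended Euclid: 580·(4) + 460·(-5) = 20. Scale by 22: x₀ = 88.
General solution x = x₀ + 23t; reducing mod 23 gives x = 19 (and y = -23).

19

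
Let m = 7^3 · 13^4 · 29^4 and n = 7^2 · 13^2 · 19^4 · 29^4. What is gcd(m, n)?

min exponent per shared prime: 7^2 · 13^2 · 29^4 = 5856993961

5856993961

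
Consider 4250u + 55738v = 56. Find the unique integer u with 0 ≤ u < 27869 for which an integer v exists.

19187

Reduce mod 55738: 4250u ≡ 56 (mod 55738). With g = gcd(4250, 55738) = 2 dividing 56, divide through: 2125u ≡ 28 (mod 27869).
Since gcd(2125, 27869) = 1, u ≡ 28·(2125)⁻¹ ≡ 19187 (mod 27869). Smallest non-negative: 19187.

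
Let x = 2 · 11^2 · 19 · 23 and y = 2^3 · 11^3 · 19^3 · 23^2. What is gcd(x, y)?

105754

min exponent per shared prime: 2 · 11^2 · 19 · 23 = 105754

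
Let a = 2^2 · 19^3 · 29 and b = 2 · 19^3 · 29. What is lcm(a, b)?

795644

max exponent per prime: 2^2 · 19^3 · 29 = 795644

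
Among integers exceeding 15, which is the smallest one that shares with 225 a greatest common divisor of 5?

Multiples of 5 above 15: 5·4, 5·5, … . Need the cofactor coprime to 225/5 = 45.
Checking s = 4, 5, … the first with gcd(s, 45) = 1 is s = 4, giving 20.

20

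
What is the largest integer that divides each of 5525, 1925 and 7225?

gcd(5525, 1925): 5525 = 2·1925 + 1675; 1925 = 1·1675 + 250; 1675 = 6·250 + 175; 250 = 1·175 + 75; 175 = 2·75 + 25; 75 = 3·25 + 0 → 25
gcd(25, 7225): 7225 = 289·25 + 0 → 25

25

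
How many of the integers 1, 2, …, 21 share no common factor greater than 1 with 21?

12

21 = 3·7. Inclusion–exclusion on these primes:
21 − ⌊21/3⌋ − ⌊21/7⌋ + ⌊21/21⌋ = 12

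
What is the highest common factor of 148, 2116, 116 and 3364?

gcd(148, 2116): 2116 = 14·148 + 44; 148 = 3·44 + 16; 44 = 2·16 + 12; 16 = 1·12 + 4; 12 = 3·4 + 0 → 4
gcd(4, 116): 116 = 29·4 + 0 → 4
gcd(4, 3364): 3364 = 841·4 + 0 → 4

4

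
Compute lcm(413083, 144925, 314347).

538154205325

413083 = 11 · 17 · 47²; 144925 = 5² · 11 · 17 · 31; 314347 = 11 · 17 · 41²
lcm takes max exponent of each prime: 5² · 11 · 17 · 31 · 41² · 47² = 538154205325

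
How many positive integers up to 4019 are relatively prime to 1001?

Prime factors of 1001: 7, 11, 13. Count integers ≤ 4019 divisible by none of them.
By inclusion–exclusion: 4019 − ⌊4019/7⌋ − ⌊4019/11⌋ − ⌊4019/13⌋ + ⌊4019/77⌋ + ⌊4019/91⌋ + ⌊4019/143⌋ − ⌊4019/1001⌋ = 2891.

2891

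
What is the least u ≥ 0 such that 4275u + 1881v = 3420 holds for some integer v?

Euclid: 4275 = 2·1881 + 513; 1881 = 3·513 + 342; 513 = 1·342 + 171; 342 = 2·171 + 0 → gcd = 171; 3420 = 171·20.
Back-substitution yields 4275·(4) + 1881·(-9) = 171, so one solution is u = 4·20 = 80, v = -9·20 = -180.
Solutions in u differ by 1881/171 = 11; the one in [0, 11) is 80 mod 11 = 3.

3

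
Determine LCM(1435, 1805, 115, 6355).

369358955

1435 = 5 · 7 · 41; 1805 = 5 · 19²; 115 = 5 · 23; 6355 = 5 · 31 · 41
lcm takes max exponent of each prime: 5 · 7 · 19² · 23 · 31 · 41 = 369358955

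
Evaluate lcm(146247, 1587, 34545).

890854094445

146247 = 3 · 29 · 41²; 1587 = 3 · 23²; 34545 = 3 · 5 · 7² · 47
lcm takes max exponent of each prime: 3 · 5 · 7² · 23² · 29 · 41² · 47 = 890854094445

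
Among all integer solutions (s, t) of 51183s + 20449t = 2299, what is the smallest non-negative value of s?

38

Reduce mod 20449: 51183s ≡ 2299 (mod 20449). With g = gcd(51183, 20449) = 121 dividing 2299, divide through: 423s ≡ 19 (mod 169).
Since gcd(423, 169) = 1, s ≡ 19·(423)⁻¹ ≡ 38 (mod 169). Smallest non-negative: 38.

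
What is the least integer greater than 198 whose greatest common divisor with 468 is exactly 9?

207

468 = 9·52. Any m with gcd(m, 468) = 9 is a multiple of 9, say 9s, with s coprime to 52.
Need s > 198/9, so s ≥ 23. First s ≥ 23 with gcd(s, 52) = 1 is s = 23. Thus m = 9·23 = 207.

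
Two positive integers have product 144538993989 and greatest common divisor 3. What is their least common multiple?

Since gcd(p,q)·lcm(p,q) = pq, lcm = 144538993989/3 = 48179664663.

48179664663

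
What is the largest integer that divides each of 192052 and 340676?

28

192052 = 2² · 7 · 19³
340676 = 2² · 7 · 23³
Common: 2² · 7 = 28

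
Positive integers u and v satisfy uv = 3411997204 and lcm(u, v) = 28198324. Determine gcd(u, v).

121

gcd·lcm = product, so gcd = 3411997204/28198324 = 121.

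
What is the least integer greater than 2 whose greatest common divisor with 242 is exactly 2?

4

242 = 2·121. Any x with gcd(x, 242) = 2 is a multiple of 2, say 2s, with s coprime to 121.
Need s > 2/2, so s ≥ 2. First s ≥ 2 with gcd(s, 121) = 1 is s = 2. Thus x = 2·2 = 4.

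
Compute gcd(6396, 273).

Euclid: 6396 = 23·273 + 117; 273 = 2·117 + 39; 117 = 3·39 + 0. Last nonzero remainder: 39.

39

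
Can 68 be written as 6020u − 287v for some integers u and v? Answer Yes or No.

gcd(6020, 287): 6020 = 20·287 + 280; 287 = 1·280 + 7; 280 = 40·7 + 0 → 7
7 does not divide 68, so a solution does not exist.

No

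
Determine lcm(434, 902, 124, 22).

lcm(434, 902) = 434·902/gcd = 391468/2 = 195734
lcm(195734, 124) = 195734·124/gcd = 24271016/62 = 391468
lcm(391468, 22) = 391468·22/gcd = 8612296/22 = 391468

391468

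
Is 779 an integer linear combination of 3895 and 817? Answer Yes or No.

By Bézout, 3895p − 817q = 779 has integer solutions iff gcd(3895, 817) | 779.
Euclid: 3895 = 4·817 + 627; 817 = 1·627 + 190; 627 = 3·190 + 57; 190 = 3·57 + 19; 57 = 3·19 + 0. gcd = 19; 779 mod 19 = 0. Yes.

Yes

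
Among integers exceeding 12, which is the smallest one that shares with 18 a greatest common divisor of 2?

14

18 = 2·9. Any x with gcd(x, 18) = 2 is a multiple of 2, say 2s, with s coprime to 9.
Need s > 12/2, so s ≥ 7. First s ≥ 7 with gcd(s, 9) = 1 is s = 7. Thus x = 2·7 = 14.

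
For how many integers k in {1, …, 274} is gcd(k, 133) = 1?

223

Prime factors of 133: 7, 19. Count integers ≤ 274 divisible by none of them.
By inclusion–exclusion: 274 − ⌊274/7⌋ − ⌊274/19⌋ + ⌊274/133⌋ = 223.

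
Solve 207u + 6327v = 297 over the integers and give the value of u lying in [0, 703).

gcd(207, 6327) = 9 (Euclid: 6327 = 30·207 + 117; 207 = 1·117 + 90; 117 = 1·90 + 27; 90 = 3·27 + 9; 27 = 3·9 + 0), and 9 | 297.
Extended Euclid: 207·(214) + 6327·(-7) = 9. Scale by 33: u₀ = 7062.
General solution u = u₀ + 703t; reducing mod 703 gives u = 32 (and v = -1).

32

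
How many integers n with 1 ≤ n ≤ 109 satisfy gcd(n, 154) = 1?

43

154 = 2·7·11. Inclusion–exclusion on these primes:
109 − ⌊109/2⌋ − ⌊109/7⌋ − ⌊109/11⌋ + ⌊109/14⌋ + ⌊109/22⌋ + ⌊109/77⌋ − ⌊109/154⌋ = 43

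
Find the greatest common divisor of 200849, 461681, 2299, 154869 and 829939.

200849 = 11 · 19 · 31²; 461681 = 11 · 19 · 47²; 2299 = 11² · 19; 154869 = 3 · 11 · 13 · 19²; 829939 = 11² · 19³
gcd takes min exponent of each prime: 11 · 19 = 209

209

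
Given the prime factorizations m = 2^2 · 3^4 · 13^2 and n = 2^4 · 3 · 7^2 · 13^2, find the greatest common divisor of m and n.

2028

min exponent per shared prime: 2^2 · 3 · 13^2 = 2028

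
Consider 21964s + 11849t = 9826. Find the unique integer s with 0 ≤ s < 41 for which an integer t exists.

gcd(21964, 11849) = 289 (Euclid: 21964 = 1·11849 + 10115; 11849 = 1·10115 + 1734; 10115 = 5·1734 + 1445; 1734 = 1·1445 + 289; 1445 = 5·289 + 0), and 289 | 9826.
Extended Euclid: 21964·(-7) + 11849·(13) = 289. Scale by 34: s₀ = -238.
General solution s = s₀ + 41k; reducing mod 41 gives s = 8 (and t = -14).

8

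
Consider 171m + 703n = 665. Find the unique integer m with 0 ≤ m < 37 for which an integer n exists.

8

Euclid: 703 = 4·171 + 19; 171 = 9·19 + 0 → gcd = 19; 665 = 19·35.
Back-substitution yields 171·(-4) + 703·(1) = 19, so one solution is m = -4·35 = -140, n = 1·35 = 35.
Solutions in m differ by 703/19 = 37; the one in [0, 37) is -140 mod 37 = 8.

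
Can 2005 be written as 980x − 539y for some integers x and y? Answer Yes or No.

gcd(980, 539): 980 = 1·539 + 441; 539 = 1·441 + 98; 441 = 4·98 + 49; 98 = 2·49 + 0 → 49
49 does not divide 2005, so a solution does not exist.

No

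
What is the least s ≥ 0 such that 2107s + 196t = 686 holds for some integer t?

Reduce mod 196: 2107s ≡ 686 (mod 196). With g = gcd(2107, 196) = 49 dividing 686, divide through: 43s ≡ 14 (mod 4).
Since gcd(43, 4) = 1, s ≡ 14·(43)⁻¹ ≡ 2 (mod 4). Smallest non-negative: 2.

2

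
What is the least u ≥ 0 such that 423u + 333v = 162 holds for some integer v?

24

Reduce mod 333: 423u ≡ 162 (mod 333). With g = gcd(423, 333) = 9 dividing 162, divide through: 47u ≡ 18 (mod 37).
Since gcd(47, 37) = 1, u ≡ 18·(47)⁻¹ ≡ 24 (mod 37). Smallest non-negative: 24.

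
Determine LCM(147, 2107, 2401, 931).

5884851

147 = 3 · 7²; 2107 = 7² · 43; 2401 = 7⁴; 931 = 7² · 19
lcm takes max exponent of each prime: 3 · 7⁴ · 19 · 43 = 5884851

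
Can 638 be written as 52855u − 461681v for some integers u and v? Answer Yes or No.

Yes

By Bézout, 52855u − 461681v = 638 has integer solutions iff gcd(52855, 461681) | 638.
Euclid: 461681 = 8·52855 + 38841; 52855 = 1·38841 + 14014; 38841 = 2·14014 + 10813; 14014 = 1·10813 + 3201; 10813 = 3·3201 + 1210; 3201 = 2·1210 + 781; 1210 = 1·781 + 429; 781 = 1·429 + 352; 429 = 1·352 + 77; 352 = 4·77 + 44; 77 = 1·44 + 33; 44 = 1·33 + 11; 33 = 3·11 + 0. gcd = 11; 638 mod 11 = 0. Yes.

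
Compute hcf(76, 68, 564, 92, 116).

gcd(76, 68): 76 = 1·68 + 8; 68 = 8·8 + 4; 8 = 2·4 + 0 → 4
gcd(4, 564): 564 = 141·4 + 0 → 4
gcd(4, 92): 92 = 23·4 + 0 → 4
gcd(4, 116): 116 = 29·4 + 0 → 4

4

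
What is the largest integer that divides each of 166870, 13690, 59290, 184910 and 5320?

166870 = 2 · 5 · 11 · 37 · 41; 13690 = 2 · 5 · 37²; 59290 = 2 · 5 · 7² · 11²; 184910 = 2 · 5 · 11 · 41²; 5320 = 2³ · 5 · 7 · 19
gcd takes min exponent of each prime: 2 · 5 = 10

10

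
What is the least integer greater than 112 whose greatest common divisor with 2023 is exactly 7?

126

2023 = 7·289. Any x with gcd(x, 2023) = 7 is a multiple of 7, say 7s, with s coprime to 289.
Need s > 112/7, so s ≥ 17. First s ≥ 17 with gcd(s, 289) = 1 is s = 18. Thus x = 7·18 = 126.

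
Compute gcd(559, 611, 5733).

13

gcd(559, 611): 611 = 1·559 + 52; 559 = 10·52 + 39; 52 = 1·39 + 13; 39 = 3·13 + 0 → 13
gcd(13, 5733): 5733 = 441·13 + 0 → 13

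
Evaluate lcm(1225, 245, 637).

1225 = 5² · 7²; 245 = 5 · 7²; 637 = 7² · 13
lcm takes max exponent of each prime: 5² · 7² · 13 = 15925

15925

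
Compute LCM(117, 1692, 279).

681876

lcm(117, 1692) = 117·1692/gcd = 197964/9 = 21996
lcm(21996, 279) = 21996·279/gcd = 6136884/9 = 681876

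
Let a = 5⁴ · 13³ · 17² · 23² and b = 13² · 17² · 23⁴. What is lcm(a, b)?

111050178533125

max exponent per prime: 5⁴ · 13³ · 17² · 23⁴ = 111050178533125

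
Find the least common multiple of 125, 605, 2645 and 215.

lcm(125, 605) = 125·605/gcd = 75625/5 = 15125
lcm(15125, 2645) = 15125·2645/gcd = 40005625/5 = 8001125
lcm(8001125, 215) = 8001125·215/gcd = 1720241875/5 = 344048375

344048375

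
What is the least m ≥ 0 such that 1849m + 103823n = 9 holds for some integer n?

Euclid: 103823 = 56·1849 + 279; 1849 = 6·279 + 175; 279 = 1·175 + 104; 175 = 1·104 + 71; 104 = 1·71 + 33; 71 = 2·33 + 5; 33 = 6·5 + 3; 5 = 1·3 + 2; 3 = 1·2 + 1; 2 = 2·1 + 0 → gcd = 1; 9 = 1·9.
Back-substitution yields 1849·(-40934) + 103823·(729) = 1, so one solution is m = -40934·9 = -368406, n = 729·9 = 6561.
Solutions in m differ by 103823/1 = 103823; the one in [0, 103823) is -368406 mod 103823 = 46886.

46886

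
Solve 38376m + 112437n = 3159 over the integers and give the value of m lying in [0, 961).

gcd(38376, 112437) = 117 (Euclid: 112437 = 2·38376 + 35685; 38376 = 1·35685 + 2691; 35685 = 13·2691 + 702; 2691 = 3·702 + 585; 702 = 1·585 + 117; 585 = 5·117 + 0), and 117 | 3159.
Extended Euclid: 38376·(-167) + 112437·(57) = 117. Scale by 27: m₀ = -4509.
General solution m = m₀ + 961t; reducing mod 961 gives m = 296 (and n = -101).

296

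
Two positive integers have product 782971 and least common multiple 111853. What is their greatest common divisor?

gcd·lcm = product, so gcd = 782971/111853 = 7.

7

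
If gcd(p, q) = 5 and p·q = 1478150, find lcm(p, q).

295630

For any two positive integers, gcd × lcm equals their product. Hence lcm = 1478150 / 5 = 295630.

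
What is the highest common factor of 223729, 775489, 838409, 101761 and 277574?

gcd(223729, 775489): 775489 = 3·223729 + 104302; 223729 = 2·104302 + 15125; 104302 = 6·15125 + 13552; 15125 = 1·13552 + 1573; 13552 = 8·1573 + 968; 1573 = 1·968 + 605; 968 = 1·605 + 363; 605 = 1·363 + 242; 363 = 1·242 + 121; 242 = 2·121 + 0 → 121
gcd(121, 838409): 838409 = 6929·121 + 0 → 121
gcd(121, 101761): 101761 = 841·121 + 0 → 121
gcd(121, 277574): 277574 = 2294·121 + 0 → 121

121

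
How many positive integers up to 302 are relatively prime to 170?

170 = 2·5·17. Inclusion–exclusion on these primes:
302 − ⌊302/2⌋ − ⌊302/5⌋ − ⌊302/17⌋ + ⌊302/10⌋ + ⌊302/34⌋ + ⌊302/85⌋ − ⌊302/170⌋ = 114

114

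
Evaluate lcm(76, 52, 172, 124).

1317004

lcm(76, 52) = 76·52/gcd = 3952/4 = 988
lcm(988, 172) = 988·172/gcd = 169936/4 = 42484
lcm(42484, 124) = 42484·124/gcd = 5268016/4 = 1317004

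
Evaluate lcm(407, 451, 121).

183557

lcm(407, 451) = 407·451/gcd = 183557/11 = 16687
lcm(16687, 121) = 16687·121/gcd = 2019127/11 = 183557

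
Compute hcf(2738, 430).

Euclid: 2738 = 6·430 + 158; 430 = 2·158 + 114; 158 = 1·114 + 44; 114 = 2·44 + 26; 44 = 1·26 + 18; 26 = 1·18 + 8; 18 = 2·8 + 2; 8 = 4·2 + 0. Last nonzero remainder: 2.

2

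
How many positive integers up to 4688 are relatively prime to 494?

494 = 2·13·19. Inclusion–exclusion on these primes:
4688 − ⌊4688/2⌋ − ⌊4688/13⌋ − ⌊4688/19⌋ + ⌊4688/26⌋ + ⌊4688/38⌋ + ⌊4688/247⌋ − ⌊4688/494⌋ = 2050

2050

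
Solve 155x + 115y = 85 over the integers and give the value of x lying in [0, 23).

gcd(155, 115) = 5 (Euclid: 155 = 1·115 + 40; 115 = 2·40 + 35; 40 = 1·35 + 5; 35 = 7·5 + 0), and 5 | 85.
Extended Euclid: 155·(3) + 115·(-4) = 5. Scale by 17: x₀ = 51.
General solution x = x₀ + 23t; reducing mod 23 gives x = 5 (and y = -6).

5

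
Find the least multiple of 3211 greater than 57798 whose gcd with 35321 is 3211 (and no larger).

61009

35321 = 3211·11. Any a with gcd(a, 35321) = 3211 is a multiple of 3211, say 3211s, with s coprime to 11.
Need s > 57798/3211, so s ≥ 19. First s ≥ 19 with gcd(s, 11) = 1 is s = 19. Thus a = 3211·19 = 61009.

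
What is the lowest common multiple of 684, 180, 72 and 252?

47880

684 = 2² · 3² · 19; 180 = 2² · 3² · 5; 72 = 2³ · 3²; 252 = 2² · 3² · 7
lcm takes max exponent of each prime: 2³ · 3² · 5 · 7 · 19 = 47880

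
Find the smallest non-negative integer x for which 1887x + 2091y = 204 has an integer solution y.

Euclid: 2091 = 1·1887 + 204; 1887 = 9·204 + 51; 204 = 4·51 + 0 → gcd = 51; 204 = 51·4.
Back-substitution yields 1887·(10) + 2091·(-9) = 51, so one solution is x = 10·4 = 40, y = -9·4 = -36.
Solutions in x differ by 2091/51 = 41; the one in [0, 41) is 40 mod 41 = 40.

40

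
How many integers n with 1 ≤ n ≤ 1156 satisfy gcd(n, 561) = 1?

561 = 3·11·17. Inclusion–exclusion on these primes:
1156 − ⌊1156/3⌋ − ⌊1156/11⌋ − ⌊1156/17⌋ + ⌊1156/33⌋ + ⌊1156/51⌋ + ⌊1156/187⌋ − ⌊1156/561⌋ = 659

659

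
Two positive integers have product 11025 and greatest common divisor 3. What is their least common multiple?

Since gcd(p,q)·lcm(p,q) = pq, lcm = 11025/3 = 3675.

3675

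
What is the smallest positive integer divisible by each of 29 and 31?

gcd first: 31 = 1·29 + 2; 29 = 14·2 + 1; 2 = 2·1 + 0 → gcd = 1
lcm = 29·31/gcd = 899/1 = 899

899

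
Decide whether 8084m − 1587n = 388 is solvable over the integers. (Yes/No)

By Bézout, 8084m − 1587n = 388 has integer solutions iff gcd(8084, 1587) | 388.
Euclid: 8084 = 5·1587 + 149; 1587 = 10·149 + 97; 149 = 1·97 + 52; 97 = 1·52 + 45; 52 = 1·45 + 7; 45 = 6·7 + 3; 7 = 2·3 + 1; 3 = 3·1 + 0. gcd = 1; 388 mod 1 = 0. Yes.

Yes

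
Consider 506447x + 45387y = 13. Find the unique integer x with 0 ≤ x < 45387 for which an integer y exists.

22037

gcd(506447, 45387) = 1 (Euclid: 506447 = 11·45387 + 7190; 45387 = 6·7190 + 2247; 7190 = 3·2247 + 449; 2247 = 5·449 + 2; 449 = 224·2 + 1; 2 = 2·1 + 0), and 1 | 13.
Extended Euclid: 506447·(22643) + 45387·(-252660) = 1. Scale by 13: x₀ = 294359.
General solution x = x₀ + 45387t; reducing mod 45387 gives x = 22037 (and y = -245898).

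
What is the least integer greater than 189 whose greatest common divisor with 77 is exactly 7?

gcd(k, 77) = 7 forces 7 | k; write k = 7s. Then gcd(7s, 7·11) = 7·gcd(s, 11), so need gcd(s, 11) = 1.
7s > 189 gives s ≥ 28. The least s ≥ 28 coprime to 11 is 28, so k = 7·28 = 196.

196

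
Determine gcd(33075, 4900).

33075 = 3³ · 5² · 7²
4900 = 2² · 5² · 7²
Common: 5² · 7² = 1225

1225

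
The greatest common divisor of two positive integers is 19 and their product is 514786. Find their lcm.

Since gcd(p,q)·lcm(p,q) = pq, lcm = 514786/19 = 27094.

27094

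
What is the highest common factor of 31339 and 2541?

31339 = 7 · 11² · 37
2541 = 3 · 7 · 11²
Common: 7 · 11² = 847

847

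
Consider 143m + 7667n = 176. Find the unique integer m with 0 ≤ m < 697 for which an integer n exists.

591

Euclid: 7667 = 53·143 + 88; 143 = 1·88 + 55; 88 = 1·55 + 33; 55 = 1·33 + 22; 33 = 1·22 + 11; 22 = 2·11 + 0 → gcd = 11; 176 = 11·16.
Back-substitution yields 143·(-268) + 7667·(5) = 11, so one solution is m = -268·16 = -4288, n = 5·16 = 80.
Solutions in m differ by 7667/11 = 697; the one in [0, 697) is -4288 mod 697 = 591.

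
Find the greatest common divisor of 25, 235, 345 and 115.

5

gcd(25, 235): 235 = 9·25 + 10; 25 = 2·10 + 5; 10 = 2·5 + 0 → 5
gcd(5, 345): 345 = 69·5 + 0 → 5
gcd(5, 115): 115 = 23·5 + 0 → 5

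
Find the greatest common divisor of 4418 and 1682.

2

4418 = 2 · 47²
1682 = 2 · 29²
Common: 2 = 2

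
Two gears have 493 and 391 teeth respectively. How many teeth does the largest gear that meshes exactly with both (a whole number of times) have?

17

Euclid: 493 = 1·391 + 102; 391 = 3·102 + 85; 102 = 1·85 + 17; 85 = 5·17 + 0. Last nonzero remainder: 17.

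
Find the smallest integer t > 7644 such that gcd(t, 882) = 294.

882 = 294·3. Any t with gcd(t, 882) = 294 is a multiple of 294, say 294s, with s coprime to 3.
Need s > 7644/294, so s ≥ 27. First s ≥ 27 with gcd(s, 3) = 1 is s = 28. Thus t = 294·28 = 8232.

8232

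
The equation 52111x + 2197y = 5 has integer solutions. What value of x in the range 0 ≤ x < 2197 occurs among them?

2051

gcd(52111, 2197) = 1 (Euclid: 52111 = 23·2197 + 1580; 2197 = 1·1580 + 617; 1580 = 2·617 + 346; 617 = 1·346 + 271; 346 = 1·271 + 75; 271 = 3·75 + 46; 75 = 1·46 + 29; 46 = 1·29 + 17; 29 = 1·17 + 12; 17 = 1·12 + 5; 12 = 2·5 + 2; 5 = 2·2 + 1; 2 = 2·1 + 0), and 1 | 5.
Extended Euclid: 52111·(-908) + 2197·(21537) = 1. Scale by 5: x₀ = -4540.
General solution x = x₀ + 2197t; reducing mod 2197 gives x = 2051 (and y = -48648).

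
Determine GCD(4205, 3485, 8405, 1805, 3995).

5

gcd(4205, 3485): 4205 = 1·3485 + 720; 3485 = 4·720 + 605; 720 = 1·605 + 115; 605 = 5·115 + 30; 115 = 3·30 + 25; 30 = 1·25 + 5; 25 = 5·5 + 0 → 5
gcd(5, 8405): 8405 = 1681·5 + 0 → 5
gcd(5, 1805): 1805 = 361·5 + 0 → 5
gcd(5, 3995): 3995 = 799·5 + 0 → 5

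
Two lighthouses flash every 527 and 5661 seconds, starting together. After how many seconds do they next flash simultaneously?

175491

527 = 17 · 31; 5661 = 3² · 17 · 37
max exponents: 3² · 17 · 31 · 37 = 175491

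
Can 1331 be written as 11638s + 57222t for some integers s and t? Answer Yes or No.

gcd(11638, 57222): 57222 = 4·11638 + 10670; 11638 = 1·10670 + 968; 10670 = 11·968 + 22; 968 = 44·22 + 0 → 22
22 does not divide 1331, so a solution does not exist.

No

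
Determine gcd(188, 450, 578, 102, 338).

gcd(188, 450): 450 = 2·188 + 74; 188 = 2·74 + 40; 74 = 1·40 + 34; 40 = 1·34 + 6; 34 = 5·6 + 4; 6 = 1·4 + 2; 4 = 2·2 + 0 → 2
gcd(2, 578): 578 = 289·2 + 0 → 2
gcd(2, 102): 102 = 51·2 + 0 → 2
gcd(2, 338): 338 = 169·2 + 0 → 2

2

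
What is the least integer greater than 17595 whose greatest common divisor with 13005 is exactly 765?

18360

Multiples of 765 above 17595: 765·24, 765·25, … . Need the cofactor coprime to 13005/765 = 17.
Checking s = 24, 25, … the first with gcd(s, 17) = 1 is s = 24, giving 18360.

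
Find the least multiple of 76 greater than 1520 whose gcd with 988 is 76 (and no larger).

1596

988 = 76·13. Any t with gcd(t, 988) = 76 is a multiple of 76, say 76s, with s coprime to 13.
Need s > 1520/76, so s ≥ 21. First s ≥ 21 with gcd(s, 13) = 1 is s = 21. Thus t = 76·21 = 1596.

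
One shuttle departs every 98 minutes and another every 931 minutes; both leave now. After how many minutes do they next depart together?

98 = 2 · 7²; 931 = 7² · 19
max exponents: 2 · 7² · 19 = 1862

1862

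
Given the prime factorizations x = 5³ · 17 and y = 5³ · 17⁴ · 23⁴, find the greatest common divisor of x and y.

min exponent per shared prime: 5³ · 17 = 2125

2125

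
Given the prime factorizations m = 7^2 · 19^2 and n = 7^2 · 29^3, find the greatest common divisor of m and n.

49

min exponent per shared prime: 7^2 = 49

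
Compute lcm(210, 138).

gcd first: 210 = 1·138 + 72; 138 = 1·72 + 66; 72 = 1·66 + 6; 66 = 11·6 + 0 → gcd = 6
lcm = 210·138/gcd = 28980/6 = 4830

4830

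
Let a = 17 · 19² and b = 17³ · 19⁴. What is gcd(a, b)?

min exponent per shared prime: 17 · 19² = 6137

6137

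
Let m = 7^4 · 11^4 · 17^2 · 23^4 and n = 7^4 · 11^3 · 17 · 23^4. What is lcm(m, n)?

2842968760333009

max exponent per prime: 7^4 · 11^4 · 17^2 · 23^4 = 2842968760333009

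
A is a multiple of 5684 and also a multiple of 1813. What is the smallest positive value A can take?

210308

gcd first: 5684 = 3·1813 + 245; 1813 = 7·245 + 98; 245 = 2·98 + 49; 98 = 2·49 + 0 → gcd = 49
lcm = 5684·1813/gcd = 10305092/49 = 210308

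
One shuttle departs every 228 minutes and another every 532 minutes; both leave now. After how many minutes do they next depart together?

1596

228 = 2² · 3 · 19; 532 = 2² · 7 · 19
max exponents: 2² · 3 · 7 · 19 = 1596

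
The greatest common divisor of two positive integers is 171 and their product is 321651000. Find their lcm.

For any two positive integers, gcd × lcm equals their product. Hence lcm = 321651000 / 171 = 1881000.

1881000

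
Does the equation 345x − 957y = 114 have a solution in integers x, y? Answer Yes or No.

gcd(345, 957): 957 = 2·345 + 267; 345 = 1·267 + 78; 267 = 3·78 + 33; 78 = 2·33 + 12; 33 = 2·12 + 9; 12 = 1·9 + 3; 9 = 3·3 + 0 → 3
3 divides 114, so a solution exists.

Yes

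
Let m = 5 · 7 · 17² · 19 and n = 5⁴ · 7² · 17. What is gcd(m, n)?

595

min exponent per shared prime: 5 · 7 · 17 = 595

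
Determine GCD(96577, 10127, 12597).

96577 = 13 · 17 · 19 · 23; 10127 = 13 · 19 · 41; 12597 = 3 · 13 · 17 · 19
gcd takes min exponent of each prime: 13 · 19 = 247

247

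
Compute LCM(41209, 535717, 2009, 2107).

944469071

41209 = 7² · 29²; 535717 = 7² · 13 · 29²; 2009 = 7² · 41; 2107 = 7² · 43
lcm takes max exponent of each prime: 7² · 13 · 29² · 41 · 43 = 944469071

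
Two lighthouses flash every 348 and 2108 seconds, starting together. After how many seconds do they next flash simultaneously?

348 = 2² · 3 · 29; 2108 = 2² · 17 · 31
max exponents: 2² · 3 · 17 · 29 · 31 = 183396

183396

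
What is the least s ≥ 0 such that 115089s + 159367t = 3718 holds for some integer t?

Euclid: 159367 = 1·115089 + 44278; 115089 = 2·44278 + 26533; 44278 = 1·26533 + 17745; 26533 = 1·17745 + 8788; 17745 = 2·8788 + 169; 8788 = 52·169 + 0 → gcd = 169; 3718 = 169·22.
Back-substitution yields 115089·(-18) + 159367·(13) = 169, so one solution is s = -18·22 = -396, t = 13·22 = 286.
Solutions in s differ by 159367/169 = 943; the one in [0, 943) is -396 mod 943 = 547.

547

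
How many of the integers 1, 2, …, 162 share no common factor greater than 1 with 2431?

2431 = 11·13·17. Inclusion–exclusion on these primes:
162 − ⌊162/11⌋ − ⌊162/13⌋ − ⌊162/17⌋ + ⌊162/143⌋ + ⌊162/187⌋ + ⌊162/221⌋ − ⌊162/2431⌋ = 128

128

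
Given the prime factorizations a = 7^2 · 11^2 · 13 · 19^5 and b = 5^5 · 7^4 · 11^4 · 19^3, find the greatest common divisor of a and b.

min exponent per shared prime: 7^2 · 11^2 · 19^3 = 40667011

40667011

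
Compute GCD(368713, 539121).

368713 = 17 · 23² · 41
539121 = 3 · 11 · 17 · 31²
Common: 17 = 17

17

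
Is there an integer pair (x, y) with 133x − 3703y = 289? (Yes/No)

gcd(133, 3703): 3703 = 27·133 + 112; 133 = 1·112 + 21; 112 = 5·21 + 7; 21 = 3·7 + 0 → 7
7 does not divide 289, so a solution does not exist.

No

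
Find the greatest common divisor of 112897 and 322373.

Euclid: 322373 = 2·112897 + 96579; 112897 = 1·96579 + 16318; 96579 = 5·16318 + 14989; 16318 = 1·14989 + 1329; 14989 = 11·1329 + 370; 1329 = 3·370 + 219; 370 = 1·219 + 151; 219 = 1·151 + 68; 151 = 2·68 + 15; 68 = 4·15 + 8; 15 = 1·8 + 7; 8 = 1·7 + 1; 7 = 7·1 + 0. Last nonzero remainder: 1.

1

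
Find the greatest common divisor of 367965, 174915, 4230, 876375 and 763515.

45

367965 = 3² · 5 · 13 · 17 · 37; 174915 = 3² · 5 · 13² · 23; 4230 = 2 · 3² · 5 · 47; 876375 = 3² · 5³ · 19 · 41; 763515 = 3² · 5 · 19² · 47
gcd takes min exponent of each prime: 3² · 5 = 45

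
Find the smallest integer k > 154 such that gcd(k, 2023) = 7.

Multiples of 7 above 154: 7·23, 7·24, … . Need the cofactor coprime to 2023/7 = 289.
Checking s = 23, 24, … the first with gcd(s, 289) = 1 is s = 23, giving 161.

161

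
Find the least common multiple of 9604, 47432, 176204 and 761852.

9604 = 2² · 7⁴; 47432 = 2³ · 7² · 11²; 176204 = 2² · 7² · 29 · 31; 761852 = 2² · 7² · 13² · 23
lcm takes max exponent of each prime: 2³ · 7⁴ · 11² · 13² · 23 · 29 · 31 = 8121602873384

8121602873384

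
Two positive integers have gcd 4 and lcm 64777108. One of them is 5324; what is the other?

48668

Using pq = gcd(p,q)·lcm(p,q) = 4·64777108 = 259108432, we get q = 259108432/5324 = 48668.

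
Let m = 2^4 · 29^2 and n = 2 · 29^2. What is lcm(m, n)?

max exponent per prime: 2^4 · 29^2 = 13456

13456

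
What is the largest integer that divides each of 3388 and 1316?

28

Euclid: 3388 = 2·1316 + 756; 1316 = 1·756 + 560; 756 = 1·560 + 196; 560 = 2·196 + 168; 196 = 1·168 + 28; 168 = 6·28 + 0. Last nonzero remainder: 28.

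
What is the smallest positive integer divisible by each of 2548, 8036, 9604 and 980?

2548 = 2² · 7² · 13; 8036 = 2² · 7² · 41; 9604 = 2² · 7⁴; 980 = 2² · 5 · 7²
lcm takes max exponent of each prime: 2² · 5 · 7⁴ · 13 · 41 = 25594660

25594660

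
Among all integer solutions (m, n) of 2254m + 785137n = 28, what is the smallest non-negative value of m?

Reduce mod 785137: 2254m ≡ 28 (mod 785137). With g = gcd(2254, 785137) = 1 dividing 28, divide through: 2254m ≡ 28 (mod 785137).
Since gcd(2254, 785137) = 1, m ≡ 28·(2254)⁻¹ ≡ 497416 (mod 785137). Smallest non-negative: 497416.

497416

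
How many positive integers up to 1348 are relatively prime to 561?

Prime factors of 561: 3, 11, 17. Count integers ≤ 1348 divisible by none of them.
By inclusion–exclusion: 1348 − ⌊1348/3⌋ − ⌊1348/11⌋ − ⌊1348/17⌋ + ⌊1348/33⌋ + ⌊1348/51⌋ + ⌊1348/187⌋ − ⌊1348/561⌋ = 769.

769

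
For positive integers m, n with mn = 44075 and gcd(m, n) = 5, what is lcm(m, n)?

8815

Since gcd(m,n)·lcm(m,n) = mn, lcm = 44075/5 = 8815.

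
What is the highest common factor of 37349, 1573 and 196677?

13

37349 = 13³ · 17; 1573 = 11² · 13; 196677 = 3² · 13 · 41²
gcd takes min exponent of each prime: 13 = 13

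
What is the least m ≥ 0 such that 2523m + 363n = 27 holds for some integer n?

59

Reduce mod 363: 2523m ≡ 27 (mod 363). With g = gcd(2523, 363) = 3 dividing 27, divide through: 841m ≡ 9 (mod 121).
Since gcd(841, 121) = 1, m ≡ 9·(841)⁻¹ ≡ 59 (mod 121). Smallest non-negative: 59.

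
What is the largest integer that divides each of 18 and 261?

18 = 2 · 3²
261 = 3² · 29
Common: 3² = 9

9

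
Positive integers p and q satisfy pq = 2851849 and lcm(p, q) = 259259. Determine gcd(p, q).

From gcd × lcm = pq: gcd = 2851849 / 259259 = 11.

11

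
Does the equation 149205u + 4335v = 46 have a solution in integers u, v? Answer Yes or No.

By Bézout, 149205u + 4335v = 46 has integer solutions iff gcd(149205, 4335) | 46.
Euclid: 149205 = 34·4335 + 1815; 4335 = 2·1815 + 705; 1815 = 2·705 + 405; 705 = 1·405 + 300; 405 = 1·300 + 105; 300 = 2·105 + 90; 105 = 1·90 + 15; 90 = 6·15 + 0. gcd = 15; 46 mod 15 = 1. No.

No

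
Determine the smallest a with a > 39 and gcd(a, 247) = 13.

247 = 13·19. Any a with gcd(a, 247) = 13 is a multiple of 13, say 13s, with s coprime to 19.
Need s > 39/13, so s ≥ 4. First s ≥ 4 with gcd(s, 19) = 1 is s = 4. Thus a = 13·4 = 52.

52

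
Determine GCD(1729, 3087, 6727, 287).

7

gcd(1729, 3087): 3087 = 1·1729 + 1358; 1729 = 1·1358 + 371; 1358 = 3·371 + 245; 371 = 1·245 + 126; 245 = 1·126 + 119; 126 = 1·119 + 7; 119 = 17·7 + 0 → 7
gcd(7, 6727): 6727 = 961·7 + 0 → 7
gcd(7, 287): 287 = 41·7 + 0 → 7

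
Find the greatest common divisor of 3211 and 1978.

1

Euclid: 3211 = 1·1978 + 1233; 1978 = 1·1233 + 745; 1233 = 1·745 + 488; 745 = 1·488 + 257; 488 = 1·257 + 231; 257 = 1·231 + 26; 231 = 8·26 + 23; 26 = 1·23 + 3; 23 = 7·3 + 2; 3 = 1·2 + 1; 2 = 2·1 + 0. Last nonzero remainder: 1.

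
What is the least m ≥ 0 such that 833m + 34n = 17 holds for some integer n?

gcd(833, 34) = 17 (Euclid: 833 = 24·34 + 17; 34 = 2·17 + 0), and 17 | 17.
Extended Euclid: 833·(1) + 34·(-24) = 17. Scale by 1: m₀ = 1.
General solution m = m₀ + 2t; reducing mod 2 gives m = 1 (and n = -24).

1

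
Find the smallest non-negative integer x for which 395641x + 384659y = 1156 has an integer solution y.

1191

Reduce mod 384659: 395641x ≡ 1156 (mod 384659). With g = gcd(395641, 384659) = 289 dividing 1156, divide through: 1369x ≡ 4 (mod 1331).
Since gcd(1369, 1331) = 1, x ≡ 4·(1369)⁻¹ ≡ 1191 (mod 1331). Smallest non-negative: 1191.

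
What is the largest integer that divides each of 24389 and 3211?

1

24389 = 29³
3211 = 13² · 19
Common: 1 = 1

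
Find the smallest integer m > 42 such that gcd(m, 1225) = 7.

gcd(m, 1225) = 7 forces 7 | m; write m = 7s. Then gcd(7s, 7·175) = 7·gcd(s, 175), so need gcd(s, 175) = 1.
7s > 42 gives s ≥ 7. The least s ≥ 7 coprime to 175 is 8, so m = 7·8 = 56.

56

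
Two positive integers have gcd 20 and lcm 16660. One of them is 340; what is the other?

p·q = gcd·lcm = 20·16660 = 333200, so q = 333200/340 = 980.

980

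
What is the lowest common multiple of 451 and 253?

451 = 11 · 41; 253 = 11 · 23
max exponents: 11 · 23 · 41 = 10373

10373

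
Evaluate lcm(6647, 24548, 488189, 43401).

30595314299316

6647 = 17² · 23; 24548 = 2² · 17 · 19²; 488189 = 13 · 17 · 47²; 43401 = 3 · 17 · 23 · 37
lcm takes max exponent of each prime: 2² · 3 · 13 · 17² · 19² · 23 · 37 · 47² = 30595314299316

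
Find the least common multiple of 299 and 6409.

147407

gcd first: 6409 = 21·299 + 130; 299 = 2·130 + 39; 130 = 3·39 + 13; 39 = 3·13 + 0 → gcd = 13
lcm = 299·6409/gcd = 1916291/13 = 147407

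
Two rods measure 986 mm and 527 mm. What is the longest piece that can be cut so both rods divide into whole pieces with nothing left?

17

986 = 2 · 17 · 29
527 = 17 · 31
Common: 17 = 17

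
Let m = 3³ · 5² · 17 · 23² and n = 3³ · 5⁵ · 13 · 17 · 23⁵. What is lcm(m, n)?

max exponent per prime: 3³ · 5⁵ · 13 · 17 · 23⁵ = 120017683378125

120017683378125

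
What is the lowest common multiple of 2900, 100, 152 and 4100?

4518200

2900 = 2² · 5² · 29; 100 = 2² · 5²; 152 = 2³ · 19; 4100 = 2² · 5² · 41
lcm takes max exponent of each prime: 2³ · 5² · 19 · 29 · 41 = 4518200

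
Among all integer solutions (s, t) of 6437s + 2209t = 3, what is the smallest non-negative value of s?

Reduce mod 2209: 6437s ≡ 3 (mod 2209). With g = gcd(6437, 2209) = 1 dividing 3, divide through: 6437s ≡ 3 (mod 2209).
Since gcd(6437, 2209) = 1, s ≡ 3·(6437)⁻¹ ≡ 1244 (mod 2209). Smallest non-negative: 1244.

1244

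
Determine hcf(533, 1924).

13

Euclid: 1924 = 3·533 + 325; 533 = 1·325 + 208; 325 = 1·208 + 117; 208 = 1·117 + 91; 117 = 1·91 + 26; 91 = 3·26 + 13; 26 = 2·13 + 0. Last nonzero remainder: 13.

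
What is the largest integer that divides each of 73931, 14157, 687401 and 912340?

1573

gcd(73931, 14157): 73931 = 5·14157 + 3146; 14157 = 4·3146 + 1573; 3146 = 2·1573 + 0 → 1573
gcd(1573, 687401): 687401 = 437·1573 + 0 → 1573
gcd(1573, 912340): 912340 = 580·1573 + 0 → 1573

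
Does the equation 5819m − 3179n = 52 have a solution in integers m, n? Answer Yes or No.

No

By Bézout, 5819m − 3179n = 52 has integer solutions iff gcd(5819, 3179) | 52.
Euclid: 5819 = 1·3179 + 2640; 3179 = 1·2640 + 539; 2640 = 4·539 + 484; 539 = 1·484 + 55; 484 = 8·55 + 44; 55 = 1·44 + 11; 44 = 4·11 + 0. gcd = 11; 52 mod 11 = 8. No.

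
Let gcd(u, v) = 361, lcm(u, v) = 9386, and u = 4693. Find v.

u·v = gcd·lcm = 361·9386 = 3388346, so v = 3388346/4693 = 722.

722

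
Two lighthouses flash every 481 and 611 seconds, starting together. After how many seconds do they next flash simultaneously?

481 = 13 · 37; 611 = 13 · 47
max exponents: 13 · 37 · 47 = 22607

22607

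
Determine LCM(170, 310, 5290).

2787830

170 = 2 · 5 · 17; 310 = 2 · 5 · 31; 5290 = 2 · 5 · 23²
lcm takes max exponent of each prime: 2 · 5 · 17 · 23² · 31 = 2787830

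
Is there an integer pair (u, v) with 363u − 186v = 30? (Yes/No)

By Bézout, 363u − 186v = 30 has integer solutions iff gcd(363, 186) | 30.
Euclid: 363 = 1·186 + 177; 186 = 1·177 + 9; 177 = 19·9 + 6; 9 = 1·6 + 3; 6 = 2·3 + 0. gcd = 3; 30 mod 3 = 0. Yes.

Yes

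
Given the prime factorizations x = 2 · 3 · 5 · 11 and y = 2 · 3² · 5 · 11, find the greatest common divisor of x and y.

min exponent per shared prime: 2 · 3 · 5 · 11 = 330

330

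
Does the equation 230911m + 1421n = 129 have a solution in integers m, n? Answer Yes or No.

Yes

By Bézout, 230911m + 1421n = 129 has integer solutions iff gcd(230911, 1421) | 129.
Euclid: 230911 = 162·1421 + 709; 1421 = 2·709 + 3; 709 = 236·3 + 1; 3 = 3·1 + 0. gcd = 1; 129 mod 1 = 0. Yes.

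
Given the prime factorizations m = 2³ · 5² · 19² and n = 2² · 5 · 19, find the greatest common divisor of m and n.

min exponent per shared prime: 2² · 5 · 19 = 380

380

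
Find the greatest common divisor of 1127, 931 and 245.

49

1127 = 7² · 23; 931 = 7² · 19; 245 = 5 · 7²
gcd takes min exponent of each prime: 7² = 49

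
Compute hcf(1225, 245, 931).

gcd(1225, 245): 1225 = 5·245 + 0 → 245
gcd(245, 931): 931 = 3·245 + 196; 245 = 1·196 + 49; 196 = 4·49 + 0 → 49

49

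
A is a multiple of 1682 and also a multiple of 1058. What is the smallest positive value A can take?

1682 = 2 · 29²; 1058 = 2 · 23²
max exponents: 2 · 23² · 29² = 889778

889778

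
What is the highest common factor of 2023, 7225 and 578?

289

gcd(2023, 7225): 7225 = 3·2023 + 1156; 2023 = 1·1156 + 867; 1156 = 1·867 + 289; 867 = 3·289 + 0 → 289
gcd(289, 578): 578 = 2·289 + 0 → 289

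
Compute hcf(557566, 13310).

2

Euclid: 557566 = 41·13310 + 11856; 13310 = 1·11856 + 1454; 11856 = 8·1454 + 224; 1454 = 6·224 + 110; 224 = 2·110 + 4; 110 = 27·4 + 2; 4 = 2·2 + 0. Last nonzero remainder: 2.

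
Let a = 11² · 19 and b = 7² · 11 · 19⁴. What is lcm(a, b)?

772673209

max exponent per prime: 7² · 11² · 19⁴ = 772673209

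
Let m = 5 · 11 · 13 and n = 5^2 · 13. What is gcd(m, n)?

65

min exponent per shared prime: 5 · 13 = 65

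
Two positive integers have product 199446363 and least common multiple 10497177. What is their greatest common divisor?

gcd·lcm = product, so gcd = 199446363/10497177 = 19.

19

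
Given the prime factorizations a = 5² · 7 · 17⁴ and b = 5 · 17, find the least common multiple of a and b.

max exponent per prime: 5² · 7 · 17⁴ = 14616175

14616175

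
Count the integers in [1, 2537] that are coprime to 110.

110 = 2·5·11. Inclusion–exclusion on these primes:
2537 − ⌊2537/2⌋ − ⌊2537/5⌋ − ⌊2537/11⌋ + ⌊2537/10⌋ + ⌊2537/22⌋ + ⌊2537/55⌋ − ⌊2537/110⌋ = 923

923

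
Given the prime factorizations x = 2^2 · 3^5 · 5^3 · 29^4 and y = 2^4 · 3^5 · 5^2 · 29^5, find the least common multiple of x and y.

9968418414000

max exponent per prime: 2^4 · 3^5 · 5^3 · 29^5 = 9968418414000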